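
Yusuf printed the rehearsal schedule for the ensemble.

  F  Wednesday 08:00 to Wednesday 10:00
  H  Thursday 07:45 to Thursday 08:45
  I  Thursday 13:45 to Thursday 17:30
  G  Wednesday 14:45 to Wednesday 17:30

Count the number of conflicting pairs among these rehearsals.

0

Sorted by start: F, G, H, I.
G starts after F ends, so nothing later overlaps F either.
H starts after G ends, so nothing later overlaps G either.
I starts after H ends.
No pair overlaps.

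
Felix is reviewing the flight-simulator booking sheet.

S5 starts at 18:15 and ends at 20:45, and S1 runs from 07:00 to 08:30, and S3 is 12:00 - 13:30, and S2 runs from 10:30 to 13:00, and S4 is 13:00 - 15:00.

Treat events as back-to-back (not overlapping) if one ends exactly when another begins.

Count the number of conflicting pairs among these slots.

2

Sorted by start: S1, S2, S3, S4, S5.
S2 starts after S1 ends; S1 is clear from here.
S3 starts before S2 ends → S2 and S3 overlap.
S4 starts exactly when S2 ends (back-to-back, no overlap); S2 is clear from here.
S4 starts before S3 ends → S3 and S4 overlap.
S5 starts after S3 ends.
S5 starts after S4 ends.
Overlapping pairs: S2 & S3, S3 & S4 — 2 in total.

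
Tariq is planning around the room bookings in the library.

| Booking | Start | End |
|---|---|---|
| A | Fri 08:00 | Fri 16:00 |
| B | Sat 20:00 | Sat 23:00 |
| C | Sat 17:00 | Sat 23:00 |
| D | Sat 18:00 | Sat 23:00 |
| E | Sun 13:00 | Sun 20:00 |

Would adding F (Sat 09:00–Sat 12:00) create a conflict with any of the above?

A: ends Fri 16:00 at or before F starts Sat 09:00 → clear.
C: starts Sat 17:00 at or after F ends Sat 12:00 → clear.
D: starts Sat 18:00 at or after F ends Sat 12:00 → clear.
B: starts Sat 20:00 at or after F ends Sat 12:00 → clear.
E: starts Sun 13:00 at or after F ends Sat 12:00 → clear.

No — it doesn't clash with anything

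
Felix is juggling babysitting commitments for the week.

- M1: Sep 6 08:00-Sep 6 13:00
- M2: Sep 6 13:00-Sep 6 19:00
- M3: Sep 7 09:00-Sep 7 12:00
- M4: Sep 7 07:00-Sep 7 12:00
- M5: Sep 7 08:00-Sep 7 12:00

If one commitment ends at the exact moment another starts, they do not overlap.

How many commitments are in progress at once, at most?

3

Walk through starts and ends in time order (an end at T is processed before a start at T):
Sep 6 08:00 start M1 → 1
Sep 6 13:00 end M1 → 0
Sep 6 13:00 start M2 → 1
Sep 6 19:00 end M2 → 0
Sep 7 07:00 start M4 → 1
Sep 7 08:00 start M5 → 2
Sep 7 09:00 start M3 → 3
Sep 7 12:00 end M3 → 2
Sep 7 12:00 end M4 → 1
Sep 7 12:00 end M5 → 0
Peak is 3, at Sep 7 09:00 (M3, M4, M5).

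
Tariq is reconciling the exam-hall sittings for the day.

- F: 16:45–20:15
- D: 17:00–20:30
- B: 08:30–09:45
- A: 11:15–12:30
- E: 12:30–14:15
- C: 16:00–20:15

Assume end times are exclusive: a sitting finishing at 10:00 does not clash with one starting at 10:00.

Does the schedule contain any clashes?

Yes

Sorted by start: B, A, E, C, F, D.
A starts after B ends, so B has no further overlaps.
E starts exactly when A ends (back-to-back, no overlap), so A has no further overlaps.
C starts after E ends, so E has no further overlaps.
F starts before C ends → C and F overlap.
That's a conflict, so the schedule is not conflict-free.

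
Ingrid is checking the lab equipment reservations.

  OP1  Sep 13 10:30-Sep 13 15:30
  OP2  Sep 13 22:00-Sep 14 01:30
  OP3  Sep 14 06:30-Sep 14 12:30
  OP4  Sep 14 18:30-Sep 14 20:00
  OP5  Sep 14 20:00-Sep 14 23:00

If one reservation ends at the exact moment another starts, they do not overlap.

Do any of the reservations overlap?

Sorted by start: OP1, OP2, OP3, OP4, OP5.
OP2 starts after OP1 ends, so nothing later overlaps OP1 either.
OP3 starts after OP2 ends, so nothing later overlaps OP2 either.
OP4 starts after OP3 ends, so nothing later overlaps OP3 either.
OP5 starts exactly when OP4 ends (back-to-back, no overlap).
Every pair is clear; the schedule has no overlaps.

No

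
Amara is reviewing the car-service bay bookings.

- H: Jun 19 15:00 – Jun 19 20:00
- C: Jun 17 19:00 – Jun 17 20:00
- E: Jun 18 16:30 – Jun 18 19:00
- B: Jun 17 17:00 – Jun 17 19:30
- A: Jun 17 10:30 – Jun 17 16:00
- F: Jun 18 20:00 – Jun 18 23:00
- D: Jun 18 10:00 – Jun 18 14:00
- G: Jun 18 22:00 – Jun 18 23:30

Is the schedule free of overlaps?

No

Two intervals overlap when each starts before the other ends.
Sorted by start: A, B, C, D, E, F, G, H.
B starts after A ends, so nothing later overlaps A either.
C starts before B ends → B and C overlap.
That's a conflict, so the schedule is not conflict-free.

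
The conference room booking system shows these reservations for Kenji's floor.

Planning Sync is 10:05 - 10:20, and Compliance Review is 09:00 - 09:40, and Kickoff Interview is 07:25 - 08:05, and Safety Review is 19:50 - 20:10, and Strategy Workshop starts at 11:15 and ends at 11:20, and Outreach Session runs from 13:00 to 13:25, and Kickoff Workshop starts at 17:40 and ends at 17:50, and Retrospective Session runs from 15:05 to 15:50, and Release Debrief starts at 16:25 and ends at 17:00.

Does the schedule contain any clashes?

Sorted by start: Kickoff Interview, Compliance Review, Planning Sync, Strategy Workshop, Outreach Session, Retrospective Session, Release Debrief, Kickoff Workshop, Safety Review.
Compliance Review starts after Kickoff Interview ends; Kickoff Interview is clear from here.
Planning Sync starts after Compliance Review ends; Compliance Review is clear from here.
Strategy Workshop starts after Planning Sync ends; Planning Sync is clear from here.
Outreach Session starts after Strategy Workshop ends; Strategy Workshop is clear from here.
Retrospective Session starts after Outreach Session ends; Outreach Session is clear from here.
Release Debrief starts after Retrospective Session ends; Retrospective Session is clear from here.
Kickoff Workshop starts after Release Debrief ends; Release Debrief is clear from here.
Safety Review starts after Kickoff Workshop ends.
Every pair is clear; the schedule has no overlaps.

No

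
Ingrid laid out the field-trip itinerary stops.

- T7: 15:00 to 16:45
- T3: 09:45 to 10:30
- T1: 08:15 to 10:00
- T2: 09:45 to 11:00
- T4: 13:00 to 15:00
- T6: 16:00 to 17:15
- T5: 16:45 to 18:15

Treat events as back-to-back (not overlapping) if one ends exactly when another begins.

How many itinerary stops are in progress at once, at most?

3

Sort all start/end points and keep a running count:
08:15 start T1 → 1
09:45 start T2 → 2
09:45 start T3 → 3
10:00 end T1 → 2
10:30 end T3 → 1
11:00 end T2 → 0
13:00 start T4 → 1
15:00 end T4 → 0
15:00 start T7 → 1
16:00 start T6 → 2
16:45 end T7 → 1
16:45 start T5 → 2
17:15 end T6 → 1
18:15 end T5 → 0
Peak is 3, at 09:45 (T1, T2, T3).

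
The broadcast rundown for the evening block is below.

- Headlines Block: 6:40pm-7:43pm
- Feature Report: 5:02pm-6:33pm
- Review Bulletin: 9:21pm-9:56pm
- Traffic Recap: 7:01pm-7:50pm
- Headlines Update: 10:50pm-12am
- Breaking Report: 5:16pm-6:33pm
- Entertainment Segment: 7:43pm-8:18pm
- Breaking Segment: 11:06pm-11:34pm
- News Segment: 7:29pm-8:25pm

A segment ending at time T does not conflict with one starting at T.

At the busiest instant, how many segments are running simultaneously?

Sweep the timeline, counting +1 at each start and −1 at each end (ends before starts at a tie):
5:02pm start Feature Report → 1
5:16pm start Breaking Report → 2
6:33pm end Breaking Report → 1
6:33pm end Feature Report → 0
6:40pm start Headlines Block → 1
7:01pm start Traffic Recap → 2
7:29pm start News Segment → 3
7:43pm end Headlines Block → 2
7:43pm start Entertainment Segment → 3
7:50pm end Traffic Recap → 2
8:18pm end Entertainment Segment → 1
8:25pm end News Segment → 0
9:21pm start Review Bulletin → 1
9:56pm end Review Bulletin → 0
10:50pm start Headlines Update → 1
11:06pm start Breaking Segment → 2
11:34pm end Breaking Segment → 1
12am end Headlines Update → 0
Peak is 3, at 7:29pm (Headlines Block, News Segment, Traffic Recap).

3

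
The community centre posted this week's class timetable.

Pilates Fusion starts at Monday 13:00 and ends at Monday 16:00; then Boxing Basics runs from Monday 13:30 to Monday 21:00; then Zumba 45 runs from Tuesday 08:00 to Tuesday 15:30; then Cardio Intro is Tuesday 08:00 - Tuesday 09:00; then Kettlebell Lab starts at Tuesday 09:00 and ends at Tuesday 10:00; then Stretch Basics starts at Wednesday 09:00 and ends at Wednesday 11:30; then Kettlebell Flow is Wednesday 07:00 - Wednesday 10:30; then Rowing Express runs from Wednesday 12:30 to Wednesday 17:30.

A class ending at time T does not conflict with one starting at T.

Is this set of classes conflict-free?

No

Sorted by start: Pilates Fusion, Boxing Basics, Zumba 45, Cardio Intro, Kettlebell Lab, Kettlebell Flow, Stretch Basics, Rowing Express.
Boxing Basics starts before Pilates Fusion ends → Pilates Fusion and Boxing Basics overlap.
That's a conflict, so the schedule is not conflict-free.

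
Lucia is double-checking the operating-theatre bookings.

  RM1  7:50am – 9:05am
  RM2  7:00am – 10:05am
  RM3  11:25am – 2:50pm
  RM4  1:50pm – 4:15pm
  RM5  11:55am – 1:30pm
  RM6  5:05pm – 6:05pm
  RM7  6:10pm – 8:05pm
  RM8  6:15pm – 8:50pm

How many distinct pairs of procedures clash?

Sorted by start: RM2, RM1, RM3, RM5, RM4, RM6, RM7, RM8.
RM1 starts before RM2 ends → RM2 and RM1 overlap.
RM3 starts after RM2 ends — done with RM2.
RM3 starts after RM1 ends — done with RM1.
RM5 starts before RM3 ends → RM3 and RM5 overlap.
RM4 starts before RM3 ends → RM3 and RM4 overlap.
RM6 starts after RM3 ends — done with RM3.
RM4 starts after RM5 ends — done with RM5.
RM6 starts after RM4 ends — done with RM4.
RM7 starts after RM6 ends — done with RM6.
RM8 starts before RM7 ends → RM7 and RM8 overlap.
Overlapping pairs: RM1 & RM2, RM3 & RM4, RM3 & RM5, RM7 & RM8 — 4 in total.

4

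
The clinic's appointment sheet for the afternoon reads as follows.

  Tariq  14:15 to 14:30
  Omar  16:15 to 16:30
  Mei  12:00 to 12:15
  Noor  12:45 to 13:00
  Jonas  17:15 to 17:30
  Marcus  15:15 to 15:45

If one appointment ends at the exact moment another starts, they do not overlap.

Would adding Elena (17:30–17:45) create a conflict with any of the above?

Mei: ends 12:15 at or before Elena starts 17:30 → clear.
Noor: ends 13:00 at or before Elena starts 17:30 → clear.
Tariq: ends 14:30 at or before Elena starts 17:30 → clear.
Marcus: ends 15:45 at or before Elena starts 17:30 → clear.
Omar: ends 16:30 at or before Elena starts 17:30 → clear.
Jonas: ends 17:30 at or before Elena starts 17:30 → clear.

No — it doesn't clash with anything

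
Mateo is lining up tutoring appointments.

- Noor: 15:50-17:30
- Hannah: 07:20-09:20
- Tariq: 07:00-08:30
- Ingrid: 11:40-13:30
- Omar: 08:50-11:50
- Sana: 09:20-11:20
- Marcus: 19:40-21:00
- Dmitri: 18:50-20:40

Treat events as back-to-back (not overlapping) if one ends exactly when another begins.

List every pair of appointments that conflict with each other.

Dmitri & Marcus, Hannah & Omar, Hannah & Tariq, Ingrid & Omar, Omar & Sana

Sorted by start: Tariq, Hannah, Omar, Sana, Ingrid, Noor, Dmitri, Marcus.
Hannah starts before Tariq ends → Tariq and Hannah overlap.
Omar starts after Tariq ends; Tariq is clear from here.
Omar starts before Hannah ends → Hannah and Omar overlap.
Sana starts exactly when Hannah ends (back-to-back, no overlap); Hannah is clear from here.
Sana starts before Omar ends → Omar and Sana overlap.
Ingrid starts before Omar ends → Omar and Ingrid overlap.
Noor starts after Omar ends; Omar is clear from here.
Ingrid starts after Sana ends; Sana is clear from here.
Noor starts after Ingrid ends; Ingrid is clear from here.
Dmitri starts after Noor ends; Noor is clear from here.
Marcus starts before Dmitri ends → Dmitri and Marcus overlap.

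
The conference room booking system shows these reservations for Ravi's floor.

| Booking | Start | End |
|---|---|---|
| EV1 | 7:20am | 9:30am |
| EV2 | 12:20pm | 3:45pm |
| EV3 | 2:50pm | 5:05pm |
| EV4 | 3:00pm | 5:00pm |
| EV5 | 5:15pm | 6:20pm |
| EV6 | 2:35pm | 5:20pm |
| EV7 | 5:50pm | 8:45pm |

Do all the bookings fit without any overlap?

Check each pair: they overlap iff neither finishes before the other starts.
Sorted by start: EV1, EV2, EV6, EV3, EV4, EV5, EV7.
EV2 starts after EV1 ends — done with EV1.
EV6 starts before EV2 ends → EV2 and EV6 overlap.
That's a conflict, so the schedule is not conflict-free.

No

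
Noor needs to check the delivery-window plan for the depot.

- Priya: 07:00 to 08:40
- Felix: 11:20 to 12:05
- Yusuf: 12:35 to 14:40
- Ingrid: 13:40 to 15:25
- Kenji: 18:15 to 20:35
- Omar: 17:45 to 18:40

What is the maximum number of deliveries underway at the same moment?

2

Sweep the timeline, counting +1 at each start and −1 at each end (ends before starts at a tie):
07:00 start Priya → 1
08:40 end Priya → 0
11:20 start Felix → 1
12:05 end Felix → 0
12:35 start Yusuf → 1
13:40 start Ingrid → 2
14:40 end Yusuf → 1
15:25 end Ingrid → 0
17:45 start Omar → 1
18:15 start Kenji → 2
18:40 end Omar → 1
20:35 end Kenji → 0
Peak is 2, at 13:40 (Ingrid, Yusuf).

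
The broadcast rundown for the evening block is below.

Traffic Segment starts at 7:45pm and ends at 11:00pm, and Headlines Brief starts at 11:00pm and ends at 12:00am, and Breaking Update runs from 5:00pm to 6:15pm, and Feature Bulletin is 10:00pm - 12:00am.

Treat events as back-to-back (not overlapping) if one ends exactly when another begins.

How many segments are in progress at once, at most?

Sort all start/end points and keep a running count:
5:00pm start Breaking Update → 1
6:15pm end Breaking Update → 0
7:45pm start Traffic Segment → 1
10:00pm start Feature Bulletin → 2
11:00pm end Traffic Segment → 1
11:00pm start Headlines Brief → 2
12:00am end Feature Bulletin → 1
12:00am end Headlines Brief → 0
Peak is 2, at 10:00pm (Feature Bulletin, Traffic Segment).

2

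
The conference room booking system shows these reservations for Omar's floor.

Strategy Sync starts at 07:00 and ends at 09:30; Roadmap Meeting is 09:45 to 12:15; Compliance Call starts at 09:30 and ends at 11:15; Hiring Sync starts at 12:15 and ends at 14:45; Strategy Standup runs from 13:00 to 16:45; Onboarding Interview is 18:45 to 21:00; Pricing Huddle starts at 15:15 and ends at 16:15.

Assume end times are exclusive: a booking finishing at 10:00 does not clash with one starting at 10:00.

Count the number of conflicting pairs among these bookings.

3

Two intervals overlap when each starts before the other ends.
Sorted by start: Strategy Sync, Compliance Call, Roadmap Meeting, Hiring Sync, Strategy Standup, Pricing Huddle, Onboarding Interview.
Compliance Call starts exactly when Strategy Sync ends (back-to-back, no overlap), so Strategy Sync has no further overlaps.
Roadmap Meeting starts before Compliance Call ends → Compliance Call and Roadmap Meeting overlap.
Hiring Sync starts after Compliance Call ends, so Compliance Call has no further overlaps.
Hiring Sync starts exactly when Roadmap Meeting ends (back-to-back, no overlap), so Roadmap Meeting has no further overlaps.
Strategy Standup starts before Hiring Sync ends → Hiring Sync and Strategy Standup overlap.
Pricing Huddle starts after Hiring Sync ends, so Hiring Sync has no further overlaps.
Pricing Huddle starts before Strategy Standup ends → Strategy Standup and Pricing Huddle overlap.
Onboarding Interview starts after Strategy Standup ends.
Onboarding Interview starts after Pricing Huddle ends.
Overlapping pairs: Compliance Call & Roadmap Meeting, Hiring Sync & Strategy Standup, Pricing Huddle & Strategy Standup — 3 in total.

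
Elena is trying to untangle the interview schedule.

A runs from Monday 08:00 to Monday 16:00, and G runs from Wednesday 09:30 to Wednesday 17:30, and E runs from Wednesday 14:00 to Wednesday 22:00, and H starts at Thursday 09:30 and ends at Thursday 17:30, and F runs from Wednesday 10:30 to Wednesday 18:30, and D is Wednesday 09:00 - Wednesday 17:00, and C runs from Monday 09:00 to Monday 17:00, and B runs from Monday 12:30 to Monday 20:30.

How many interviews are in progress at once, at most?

Sort all start/end points and keep a running count:
Monday 08:00 start A → 1
Monday 09:00 start C → 2
Monday 12:30 start B → 3
Monday 16:00 end A → 2
Monday 17:00 end C → 1
Monday 20:30 end B → 0
Wednesday 09:00 start D → 1
Wednesday 09:30 start G → 2
Wednesday 10:30 start F → 3
Wednesday 14:00 start E → 4
Wednesday 17:00 end D → 3
Wednesday 17:30 end G → 2
Wednesday 18:30 end F → 1
Wednesday 22:00 end E → 0
Thursday 09:30 start H → 1
Thursday 17:30 end H → 0
Peak is 4, at Wednesday 14:00 (D, E, F, G).

4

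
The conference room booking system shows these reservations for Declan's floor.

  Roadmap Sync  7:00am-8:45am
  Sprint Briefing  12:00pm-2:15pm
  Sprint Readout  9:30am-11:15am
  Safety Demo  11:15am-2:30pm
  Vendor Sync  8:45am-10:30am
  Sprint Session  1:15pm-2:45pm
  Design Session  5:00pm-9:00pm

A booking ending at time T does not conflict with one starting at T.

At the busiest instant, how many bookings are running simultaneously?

Sweep the timeline, counting +1 at each start and −1 at each end (ends before starts at a tie):
7:00am start Roadmap Sync → 1
8:45am end Roadmap Sync → 0
8:45am start Vendor Sync → 1
9:30am start Sprint Readout → 2
10:30am end Vendor Sync → 1
11:15am end Sprint Readout → 0
11:15am start Safety Demo → 1
12:00pm start Sprint Briefing → 2
1:15pm start Sprint Session → 3
2:15pm end Sprint Briefing → 2
2:30pm end Safety Demo → 1
2:45pm end Sprint Session → 0
5:00pm start Design Session → 1
9:00pm end Design Session → 0
Peak is 3, at 1:15pm (Safety Demo, Sprint Briefing, Sprint Session).

3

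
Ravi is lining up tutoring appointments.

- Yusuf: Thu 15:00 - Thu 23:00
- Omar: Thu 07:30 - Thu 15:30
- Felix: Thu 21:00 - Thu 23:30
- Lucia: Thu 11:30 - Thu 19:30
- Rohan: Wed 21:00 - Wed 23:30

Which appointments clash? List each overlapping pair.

Sorted by start: Rohan, Omar, Lucia, Yusuf, Felix.
Omar starts after Rohan ends; Rohan is clear from here.
Lucia starts before Omar ends → Omar and Lucia overlap.
Yusuf starts before Omar ends → Omar and Yusuf overlap.
Felix starts after Omar ends.
Yusuf starts before Lucia ends → Lucia and Yusuf overlap.
Felix starts after Lucia ends.
Felix starts before Yusuf ends → Yusuf and Felix overlap.

Felix & Yusuf, Lucia & Omar, Lucia & Yusuf, Omar & Yusuf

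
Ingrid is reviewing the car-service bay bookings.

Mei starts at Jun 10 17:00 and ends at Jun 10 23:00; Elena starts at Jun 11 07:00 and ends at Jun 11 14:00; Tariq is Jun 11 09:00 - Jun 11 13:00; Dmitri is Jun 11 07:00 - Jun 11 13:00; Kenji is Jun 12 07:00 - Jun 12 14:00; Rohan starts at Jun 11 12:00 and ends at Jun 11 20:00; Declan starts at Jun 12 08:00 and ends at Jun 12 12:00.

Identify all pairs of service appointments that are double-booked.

Sorted by start: Mei, Elena, Dmitri, Tariq, Rohan, Kenji, Declan.
Elena starts after Mei ends, so Mei has no further overlaps.
Dmitri starts before Elena ends → Elena and Dmitri overlap.
Tariq starts before Elena ends → Elena and Tariq overlap.
Rohan starts before Elena ends → Elena and Rohan overlap.
Kenji starts after Elena ends, so Elena has no further overlaps.
Tariq starts before Dmitri ends → Dmitri and Tariq overlap.
Rohan starts before Dmitri ends → Dmitri and Rohan overlap.
Kenji starts after Dmitri ends, so Dmitri has no further overlaps.
Rohan starts before Tariq ends → Tariq and Rohan overlap.
Kenji starts after Tariq ends, so Tariq has no further overlaps.
Kenji starts after Rohan ends, so Rohan has no further overlaps.
Declan starts before Kenji ends → Kenji and Declan overlap.

Declan & Kenji, Dmitri & Elena, Dmitri & Rohan, Dmitri & Tariq, Elena & Rohan, Elena & Tariq, Rohan & Tariq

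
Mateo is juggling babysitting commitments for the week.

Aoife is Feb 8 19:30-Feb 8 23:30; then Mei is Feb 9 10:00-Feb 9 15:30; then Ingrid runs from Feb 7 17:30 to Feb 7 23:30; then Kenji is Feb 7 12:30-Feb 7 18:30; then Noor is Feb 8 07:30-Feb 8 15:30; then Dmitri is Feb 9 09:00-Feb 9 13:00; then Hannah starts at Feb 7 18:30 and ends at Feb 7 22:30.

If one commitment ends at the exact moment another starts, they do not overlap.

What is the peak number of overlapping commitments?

2

Sort all start/end points and keep a running count:
Feb 7 12:30 start Kenji → 1
Feb 7 17:30 start Ingrid → 2
Feb 7 18:30 end Kenji → 1
Feb 7 18:30 start Hannah → 2
Feb 7 22:30 end Hannah → 1
Feb 7 23:30 end Ingrid → 0
Feb 8 07:30 start Noor → 1
Feb 8 15:30 end Noor → 0
Feb 8 19:30 start Aoife → 1
Feb 8 23:30 end Aoife → 0
Feb 9 09:00 start Dmitri → 1
Feb 9 10:00 start Mei → 2
Feb 9 13:00 end Dmitri → 1
Feb 9 15:30 end Mei → 0
Peak is 2, at Feb 7 17:30 (Ingrid, Kenji).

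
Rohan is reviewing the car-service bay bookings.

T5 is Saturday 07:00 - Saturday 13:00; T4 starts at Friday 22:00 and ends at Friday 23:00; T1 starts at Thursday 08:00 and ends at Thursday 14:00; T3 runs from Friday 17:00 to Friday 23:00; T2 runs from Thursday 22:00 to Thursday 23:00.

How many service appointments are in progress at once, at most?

Sweep the timeline, counting +1 at each start and −1 at each end (ends before starts at a tie):
Thursday 08:00 start T1 → 1
Thursday 14:00 end T1 → 0
Thursday 22:00 start T2 → 1
Thursday 23:00 end T2 → 0
Friday 17:00 start T3 → 1
Friday 22:00 start T4 → 2
Friday 23:00 end T3 → 1
Friday 23:00 end T4 → 0
Saturday 07:00 start T5 → 1
Saturday 13:00 end T5 → 0
Peak is 2, at Friday 22:00 (T3, T4).

2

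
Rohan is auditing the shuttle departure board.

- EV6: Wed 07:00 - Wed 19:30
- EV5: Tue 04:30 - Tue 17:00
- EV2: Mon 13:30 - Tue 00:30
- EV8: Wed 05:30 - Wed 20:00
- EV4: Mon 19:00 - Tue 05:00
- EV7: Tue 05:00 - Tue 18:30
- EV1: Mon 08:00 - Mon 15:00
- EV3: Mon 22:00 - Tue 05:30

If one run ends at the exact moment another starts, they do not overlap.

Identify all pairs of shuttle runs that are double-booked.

EV1 & EV2, EV2 & EV3, EV2 & EV4, EV3 & EV4, EV3 & EV5, EV3 & EV7, EV4 & EV5, EV5 & EV7, EV6 & EV8

Sorted by start: EV1, EV2, EV4, EV3, EV5, EV7, EV8, EV6.
EV2 starts before EV1 ends → EV1 and EV2 overlap.
EV4 starts after EV1 ends, so EV1 has no further overlaps.
EV4 starts before EV2 ends → EV2 and EV4 overlap.
EV3 starts before EV2 ends → EV2 and EV3 overlap.
EV5 starts after EV2 ends, so EV2 has no further overlaps.
EV3 starts before EV4 ends → EV4 and EV3 overlap.
EV5 starts before EV4 ends → EV4 and EV5 overlap.
EV7 starts exactly when EV4 ends (back-to-back, no overlap), so EV4 has no further overlaps.
EV5 starts before EV3 ends → EV3 and EV5 overlap.
EV7 starts before EV3 ends → EV3 and EV7 overlap.
EV8 starts after EV3 ends, so EV3 has no further overlaps.
EV7 starts before EV5 ends → EV5 and EV7 overlap.
EV8 starts after EV5 ends, so EV5 has no further overlaps.
EV8 starts after EV7 ends, so EV7 has no further overlaps.
EV6 starts before EV8 ends → EV8 and EV6 overlap.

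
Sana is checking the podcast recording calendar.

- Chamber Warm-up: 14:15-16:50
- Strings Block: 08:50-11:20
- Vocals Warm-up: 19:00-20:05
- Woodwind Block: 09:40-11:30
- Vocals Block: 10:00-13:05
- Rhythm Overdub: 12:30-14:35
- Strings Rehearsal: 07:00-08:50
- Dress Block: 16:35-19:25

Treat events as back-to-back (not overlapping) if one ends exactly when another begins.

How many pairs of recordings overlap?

7

Two intervals overlap when each starts before the other ends.
Sorted by start: Strings Rehearsal, Strings Block, Woodwind Block, Vocals Block, Rhythm Overdub, Chamber Warm-up, Dress Block, Vocals Warm-up.
Strings Block starts exactly when Strings Rehearsal ends (back-to-back, no overlap), so nothing later overlaps Strings Rehearsal either.
Woodwind Block starts before Strings Block ends → Strings Block and Woodwind Block overlap.
Vocals Block starts before Strings Block ends → Strings Block and Vocals Block overlap.
Rhythm Overdub starts after Strings Block ends, so nothing later overlaps Strings Block either.
Vocals Block starts before Woodwind Block ends → Woodwind Block and Vocals Block overlap.
Rhythm Overdub starts after Woodwind Block ends, so nothing later overlaps Woodwind Block either.
Rhythm Overdub starts before Vocals Block ends → Vocals Block and Rhythm Overdub overlap.
Chamber Warm-up starts after Vocals Block ends, so nothing later overlaps Vocals Block either.
Chamber Warm-up starts before Rhythm Overdub ends → Rhythm Overdub and Chamber Warm-up overlap.
Dress Block starts after Rhythm Overdub ends, so nothing later overlaps Rhythm Overdub either.
Dress Block starts before Chamber Warm-up ends → Chamber Warm-up and Dress Block overlap.
Vocals Warm-up starts after Chamber Warm-up ends.
Vocals Warm-up starts before Dress Block ends → Dress Block and Vocals Warm-up overlap.
Overlapping pairs: Chamber Warm-up & Dress Block, Chamber Warm-up & Rhythm Overdub, Dress Block & Vocals Warm-up, Rhythm Overdub & Vocals Block, Strings Block & Vocals Block, Strings Block & Woodwind Block, Vocals Block & Woodwind Block — 7 in total.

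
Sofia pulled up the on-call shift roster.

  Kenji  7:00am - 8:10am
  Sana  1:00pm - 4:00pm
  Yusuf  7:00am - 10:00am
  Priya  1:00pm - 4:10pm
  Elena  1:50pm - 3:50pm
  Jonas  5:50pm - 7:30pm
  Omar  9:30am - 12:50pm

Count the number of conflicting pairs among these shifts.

5

Two intervals overlap when each starts before the other ends.
Sorted by start: Yusuf, Kenji, Omar, Priya, Sana, Elena, Jonas.
Kenji starts before Yusuf ends → Yusuf and Kenji overlap.
Omar starts before Yusuf ends → Yusuf and Omar overlap.
Priya starts after Yusuf ends; Yusuf is clear from here.
Omar starts after Kenji ends; Kenji is clear from here.
Priya starts after Omar ends; Omar is clear from here.
Sana starts before Priya ends → Priya and Sana overlap.
Elena starts before Priya ends → Priya and Elena overlap.
Jonas starts after Priya ends.
Elena starts before Sana ends → Sana and Elena overlap.
Jonas starts after Sana ends.
Jonas starts after Elena ends.
Overlapping pairs: Elena & Priya, Elena & Sana, Kenji & Yusuf, Omar & Yusuf, Priya & Sana — 5 in total.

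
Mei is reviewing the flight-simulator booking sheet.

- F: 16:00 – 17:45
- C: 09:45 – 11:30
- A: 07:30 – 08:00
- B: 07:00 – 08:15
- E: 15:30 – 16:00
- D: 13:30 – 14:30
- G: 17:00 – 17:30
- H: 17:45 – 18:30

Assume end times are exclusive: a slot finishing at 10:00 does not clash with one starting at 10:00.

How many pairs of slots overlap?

2

Sorted by start: B, A, C, D, E, F, G, H.
A starts before B ends → B and A overlap.
C starts after B ends; B is clear from here.
C starts after A ends; A is clear from here.
D starts after C ends; C is clear from here.
E starts after D ends; D is clear from here.
F starts exactly when E ends (back-to-back, no overlap); E is clear from here.
G starts before F ends → F and G overlap.
H starts exactly when F ends (back-to-back, no overlap).
H starts after G ends.
Overlapping pairs: A & B, F & G — 2 in total.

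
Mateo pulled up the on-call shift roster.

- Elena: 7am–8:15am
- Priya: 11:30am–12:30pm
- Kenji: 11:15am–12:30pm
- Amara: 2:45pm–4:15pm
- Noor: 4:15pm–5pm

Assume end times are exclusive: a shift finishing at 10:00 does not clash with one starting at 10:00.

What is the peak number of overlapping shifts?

Walk through starts and ends in time order (an end at T is processed before a start at T):
7am start Elena → 1
8:15am end Elena → 0
11:15am start Kenji → 1
11:30am start Priya → 2
12:30pm end Kenji → 1
12:30pm end Priya → 0
2:45pm start Amara → 1
4:15pm end Amara → 0
4:15pm start Noor → 1
5pm end Noor → 0
Peak is 2, at 11:30am (Kenji, Priya).

2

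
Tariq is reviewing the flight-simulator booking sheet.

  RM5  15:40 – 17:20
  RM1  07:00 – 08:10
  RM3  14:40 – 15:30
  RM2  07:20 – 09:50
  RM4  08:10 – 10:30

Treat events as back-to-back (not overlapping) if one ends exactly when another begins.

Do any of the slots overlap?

Yes

Sorted by start: RM1, RM2, RM4, RM3, RM5.
RM2 starts before RM1 ends → RM1 and RM2 overlap.
That's a conflict, so the schedule is not conflict-free.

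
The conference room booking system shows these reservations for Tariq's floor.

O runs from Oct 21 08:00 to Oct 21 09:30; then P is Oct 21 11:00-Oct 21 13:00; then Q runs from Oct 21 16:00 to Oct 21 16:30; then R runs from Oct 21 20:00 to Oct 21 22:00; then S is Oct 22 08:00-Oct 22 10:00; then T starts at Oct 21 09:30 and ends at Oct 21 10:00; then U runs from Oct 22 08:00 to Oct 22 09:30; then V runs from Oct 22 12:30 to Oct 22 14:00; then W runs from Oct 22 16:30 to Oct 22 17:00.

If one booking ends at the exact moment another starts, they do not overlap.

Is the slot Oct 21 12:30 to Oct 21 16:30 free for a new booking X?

O: ends Oct 21 09:30 at or before X starts Oct 21 12:30 → clear.
T: ends Oct 21 10:00 at or before X starts Oct 21 12:30 → clear.
P: starts Oct 21 11:00 before X ends Oct 21 16:30, and ends Oct 21 13:00 after X starts Oct 21 12:30 → overlap.
Q: starts Oct 21 16:00 before X ends Oct 21 16:30, and ends Oct 21 16:30 after X starts Oct 21 12:30 → overlap.
R: starts Oct 21 20:00 at or after X ends Oct 21 16:30 → clear.
S: starts Oct 22 08:00 at or after X ends Oct 21 16:30 → clear.
U: starts Oct 22 08:00 at or after X ends Oct 21 16:30 → clear.
V: starts Oct 22 12:30 at or after X ends Oct 21 16:30 → clear.
W: starts Oct 22 16:30 at or after X ends Oct 21 16:30 → clear.
X overlaps P, Q.

No — it overlaps P, Q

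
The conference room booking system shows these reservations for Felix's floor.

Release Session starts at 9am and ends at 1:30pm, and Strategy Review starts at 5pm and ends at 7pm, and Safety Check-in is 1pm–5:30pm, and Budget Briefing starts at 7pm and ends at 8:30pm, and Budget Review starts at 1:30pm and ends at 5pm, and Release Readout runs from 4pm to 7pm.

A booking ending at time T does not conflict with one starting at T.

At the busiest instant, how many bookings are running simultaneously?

Sort all start/end points and keep a running count:
9am start Release Session → 1
1pm start Safety Check-in → 2
1:30pm end Release Session → 1
1:30pm start Budget Review → 2
4pm start Release Readout → 3
5pm end Budget Review → 2
5pm start Strategy Review → 3
5:30pm end Safety Check-in → 2
7pm end Release Readout → 1
7pm end Strategy Review → 0
7pm start Budget Briefing → 1
8:30pm end Budget Briefing → 0
Peak is 3, at 4pm (Budget Review, Release Readout, Safety Check-in).

3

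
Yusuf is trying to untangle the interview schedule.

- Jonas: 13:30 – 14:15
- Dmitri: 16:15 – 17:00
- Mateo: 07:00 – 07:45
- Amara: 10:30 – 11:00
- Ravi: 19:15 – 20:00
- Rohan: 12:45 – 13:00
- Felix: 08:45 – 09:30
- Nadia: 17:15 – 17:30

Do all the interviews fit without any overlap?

Two intervals overlap when each starts before the other ends.
Sorted by start: Mateo, Felix, Amara, Rohan, Jonas, Dmitri, Nadia, Ravi.
Felix starts after Mateo ends; Mateo is clear from here.
Amara starts after Felix ends; Felix is clear from here.
Rohan starts after Amara ends; Amara is clear from here.
Jonas starts after Rohan ends; Rohan is clear from here.
Dmitri starts after Jonas ends; Jonas is clear from here.
Nadia starts after Dmitri ends; Dmitri is clear from here.
Ravi starts after Nadia ends.
Every pair is clear; the schedule has no overlaps.

Yes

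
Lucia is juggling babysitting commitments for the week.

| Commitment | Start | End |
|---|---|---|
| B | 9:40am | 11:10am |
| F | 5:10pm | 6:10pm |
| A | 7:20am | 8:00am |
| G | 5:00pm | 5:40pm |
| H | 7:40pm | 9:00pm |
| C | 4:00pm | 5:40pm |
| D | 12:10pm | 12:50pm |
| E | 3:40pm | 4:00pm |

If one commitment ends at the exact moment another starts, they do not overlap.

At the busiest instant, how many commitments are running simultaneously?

Sort all start/end points and keep a running count:
7:20am start A → 1
8:00am end A → 0
9:40am start B → 1
11:10am end B → 0
12:10pm start D → 1
12:50pm end D → 0
3:40pm start E → 1
4:00pm end E → 0
4:00pm start C → 1
5:00pm start G → 2
5:10pm start F → 3
5:40pm end C → 2
5:40pm end G → 1
6:10pm end F → 0
7:40pm start H → 1
9:00pm end H → 0
Peak is 3, at 5:10pm (C, F, G).

3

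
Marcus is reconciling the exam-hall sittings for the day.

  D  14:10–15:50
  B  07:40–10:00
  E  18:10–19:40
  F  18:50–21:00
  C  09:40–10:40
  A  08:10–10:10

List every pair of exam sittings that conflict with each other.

Two intervals overlap when each starts before the other ends.
Sorted by start: B, A, C, D, E, F.
A starts before B ends → B and A overlap.
C starts before B ends → B and C overlap.
D starts after B ends, so nothing later overlaps B either.
C starts before A ends → A and C overlap.
D starts after A ends, so nothing later overlaps A either.
D starts after C ends, so nothing later overlaps C either.
E starts after D ends, so nothing later overlaps D either.
F starts before E ends → E and F overlap.

A & B, A & C, B & C, E & F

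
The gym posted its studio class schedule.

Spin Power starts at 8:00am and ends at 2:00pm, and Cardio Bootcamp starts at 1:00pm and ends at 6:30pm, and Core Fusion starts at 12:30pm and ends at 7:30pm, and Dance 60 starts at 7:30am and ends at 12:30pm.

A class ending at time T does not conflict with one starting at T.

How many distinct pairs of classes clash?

Sorted by start: Dance 60, Spin Power, Core Fusion, Cardio Bootcamp.
Spin Power starts before Dance 60 ends → Dance 60 and Spin Power overlap.
Core Fusion starts exactly when Dance 60 ends (back-to-back, no overlap), so Dance 60 has no further overlaps.
Core Fusion starts before Spin Power ends → Spin Power and Core Fusion overlap.
Cardio Bootcamp starts before Spin Power ends → Spin Power and Cardio Bootcamp overlap.
Cardio Bootcamp starts before Core Fusion ends → Core Fusion and Cardio Bootcamp overlap.
Overlapping pairs: Cardio Bootcamp & Core Fusion, Cardio Bootcamp & Spin Power, Core Fusion & Spin Power, Dance 60 & Spin Power — 4 in total.

4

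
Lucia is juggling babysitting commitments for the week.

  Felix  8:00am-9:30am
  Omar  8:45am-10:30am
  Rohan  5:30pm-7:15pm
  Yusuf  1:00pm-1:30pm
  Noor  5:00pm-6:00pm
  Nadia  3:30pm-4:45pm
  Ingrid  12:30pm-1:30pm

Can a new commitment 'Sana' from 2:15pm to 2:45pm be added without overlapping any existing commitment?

Felix: ends 9:30am at or before Sana starts 2:15pm → clear.
Omar: ends 10:30am at or before Sana starts 2:15pm → clear.
Ingrid: ends 1:30pm at or before Sana starts 2:15pm → clear.
Yusuf: ends 1:30pm at or before Sana starts 2:15pm → clear.
Nadia: starts 3:30pm at or after Sana ends 2:45pm → clear.
Noor: starts 5:00pm at or after Sana ends 2:45pm → clear.
Rohan: starts 5:30pm at or after Sana ends 2:45pm → clear.

Yes — the slot is free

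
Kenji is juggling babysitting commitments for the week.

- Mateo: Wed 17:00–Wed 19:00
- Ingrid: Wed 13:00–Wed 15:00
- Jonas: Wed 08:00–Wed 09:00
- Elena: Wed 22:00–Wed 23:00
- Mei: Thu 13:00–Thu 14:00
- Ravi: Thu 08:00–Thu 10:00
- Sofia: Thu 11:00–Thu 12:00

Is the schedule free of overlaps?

Sorted by start: Jonas, Ingrid, Mateo, Elena, Ravi, Sofia, Mei.
Ingrid starts after Jonas ends — done with Jonas.
Mateo starts after Ingrid ends — done with Ingrid.
Elena starts after Mateo ends — done with Mateo.
Ravi starts after Elena ends — done with Elena.
Sofia starts after Ravi ends — done with Ravi.
Mei starts after Sofia ends.
Every pair is clear; the schedule has no overlaps.

Yes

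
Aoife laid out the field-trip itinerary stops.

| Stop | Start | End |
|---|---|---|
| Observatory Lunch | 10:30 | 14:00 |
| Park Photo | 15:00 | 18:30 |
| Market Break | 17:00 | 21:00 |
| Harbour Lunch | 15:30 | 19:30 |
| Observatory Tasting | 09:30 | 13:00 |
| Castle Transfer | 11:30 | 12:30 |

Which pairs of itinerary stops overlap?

Castle Transfer & Observatory Lunch, Castle Transfer & Observatory Tasting, Harbour Lunch & Market Break, Harbour Lunch & Park Photo, Market Break & Park Photo, Observatory Lunch & Observatory Tasting

Sorted by start: Observatory Tasting, Observatory Lunch, Castle Transfer, Park Photo, Harbour Lunch, Market Break.
Observatory Lunch starts before Observatory Tasting ends → Observatory Tasting and Observatory Lunch overlap.
Castle Transfer starts before Observatory Tasting ends → Observatory Tasting and Castle Transfer overlap.
Park Photo starts after Observatory Tasting ends; Observatory Tasting is clear from here.
Castle Transfer starts before Observatory Lunch ends → Observatory Lunch and Castle Transfer overlap.
Park Photo starts after Observatory Lunch ends; Observatory Lunch is clear from here.
Park Photo starts after Castle Transfer ends; Castle Transfer is clear from here.
Harbour Lunch starts before Park Photo ends → Park Photo and Harbour Lunch overlap.
Market Break starts before Park Photo ends → Park Photo and Market Break overlap.
Market Break starts before Harbour Lunch ends → Harbour Lunch and Market Break overlap.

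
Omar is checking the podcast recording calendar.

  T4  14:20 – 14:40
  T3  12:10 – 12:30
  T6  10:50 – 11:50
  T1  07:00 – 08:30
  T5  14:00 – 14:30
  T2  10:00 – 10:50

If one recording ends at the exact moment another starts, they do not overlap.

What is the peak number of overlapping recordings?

2

Sweep the timeline, counting +1 at each start and −1 at each end (ends before starts at a tie):
07:00 start T1 → 1
08:30 end T1 → 0
10:00 start T2 → 1
10:50 end T2 → 0
10:50 start T6 → 1
11:50 end T6 → 0
12:10 start T3 → 1
12:30 end T3 → 0
14:00 start T5 → 1
14:20 start T4 → 2
14:30 end T5 → 1
14:40 end T4 → 0
Peak is 2, at 14:20 (T4, T5).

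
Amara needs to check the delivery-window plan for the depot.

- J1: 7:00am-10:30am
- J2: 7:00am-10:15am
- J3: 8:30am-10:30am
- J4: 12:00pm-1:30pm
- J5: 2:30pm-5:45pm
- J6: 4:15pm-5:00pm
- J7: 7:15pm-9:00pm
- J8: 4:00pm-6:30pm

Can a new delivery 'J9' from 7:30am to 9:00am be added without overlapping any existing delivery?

No — it overlaps J1, J2, J3

J1: starts 7:00am before J9 ends 9:00am, and ends 10:30am after J9 starts 7:30am → overlap.
J2: starts 7:00am before J9 ends 9:00am, and ends 10:15am after J9 starts 7:30am → overlap.
J3: starts 8:30am before J9 ends 9:00am, and ends 10:30am after J9 starts 7:30am → overlap.
J4: starts 12:00pm at or after J9 ends 9:00am → clear.
J5: starts 2:30pm at or after J9 ends 9:00am → clear.
J8: starts 4:00pm at or after J9 ends 9:00am → clear.
J6: starts 4:15pm at or after J9 ends 9:00am → clear.
J7: starts 7:15pm at or after J9 ends 9:00am → clear.
J9 overlaps J1, J2, J3.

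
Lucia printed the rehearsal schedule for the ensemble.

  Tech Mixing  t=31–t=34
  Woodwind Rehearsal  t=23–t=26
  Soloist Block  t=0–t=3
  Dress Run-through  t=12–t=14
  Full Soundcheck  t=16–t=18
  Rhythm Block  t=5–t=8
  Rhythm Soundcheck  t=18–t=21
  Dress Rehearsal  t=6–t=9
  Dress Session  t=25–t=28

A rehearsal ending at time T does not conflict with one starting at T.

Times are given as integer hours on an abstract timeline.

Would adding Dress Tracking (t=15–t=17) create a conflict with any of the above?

Yes — it overlaps Full Soundcheck

Soloist Block: ends t=3 at or before Dress Tracking starts t=15 → clear.
Rhythm Block: ends t=8 at or before Dress Tracking starts t=15 → clear.
Dress Rehearsal: ends t=9 at or before Dress Tracking starts t=15 → clear.
Dress Run-through: ends t=14 at or before Dress Tracking starts t=15 → clear.
Full Soundcheck: starts t=16 before Dress Tracking ends t=17, and ends t=18 after Dress Tracking starts t=15 → overlap.
Rhythm Soundcheck: starts t=18 at or after Dress Tracking ends t=17 → clear.
Woodwind Rehearsal: starts t=23 at or after Dress Tracking ends t=17 → clear.
Dress Session: starts t=25 at or after Dress Tracking ends t=17 → clear.
Tech Mixing: starts t=31 at or after Dress Tracking ends t=17 → clear.
Dress Tracking overlaps Full Soundcheck.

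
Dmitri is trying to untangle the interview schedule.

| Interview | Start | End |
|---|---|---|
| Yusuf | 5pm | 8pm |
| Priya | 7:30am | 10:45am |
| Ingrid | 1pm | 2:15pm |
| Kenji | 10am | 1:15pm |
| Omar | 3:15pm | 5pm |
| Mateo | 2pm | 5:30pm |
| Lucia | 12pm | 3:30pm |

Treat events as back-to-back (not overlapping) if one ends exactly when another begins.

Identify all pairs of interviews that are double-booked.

Sorted by start: Priya, Kenji, Lucia, Ingrid, Mateo, Omar, Yusuf.
Kenji starts before Priya ends → Priya and Kenji overlap.
Lucia starts after Priya ends; Priya is clear from here.
Lucia starts before Kenji ends → Kenji and Lucia overlap.
Ingrid starts before Kenji ends → Kenji and Ingrid overlap.
Mateo starts after Kenji ends; Kenji is clear from here.
Ingrid starts before Lucia ends → Lucia and Ingrid overlap.
Mateo starts before Lucia ends → Lucia and Mateo overlap.
Omar starts before Lucia ends → Lucia and Omar overlap.
Yusuf starts after Lucia ends.
Mateo starts before Ingrid ends → Ingrid and Mateo overlap.
Omar starts after Ingrid ends; Ingrid is clear from here.
Omar starts before Mateo ends → Mateo and Omar overlap.
Yusuf starts before Mateo ends → Mateo and Yusuf overlap.
Yusuf starts exactly when Omar ends (back-to-back, no overlap).

Ingrid & Kenji, Ingrid & Lucia, Ingrid & Mateo, Kenji & Lucia, Kenji & Priya, Lucia & Mateo, Lucia & Omar, Mateo & Omar, Mateo & Yusuf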